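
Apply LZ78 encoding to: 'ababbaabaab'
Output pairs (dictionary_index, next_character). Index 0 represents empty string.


LZ78 encoding steps:
Dictionary: {0: ''}
Step 1: w='' (idx 0), next='a' -> output (0, 'a'), add 'a' as idx 1
Step 2: w='' (idx 0), next='b' -> output (0, 'b'), add 'b' as idx 2
Step 3: w='a' (idx 1), next='b' -> output (1, 'b'), add 'ab' as idx 3
Step 4: w='b' (idx 2), next='a' -> output (2, 'a'), add 'ba' as idx 4
Step 5: w='ab' (idx 3), next='a' -> output (3, 'a'), add 'aba' as idx 5
Step 6: w='ab' (idx 3), end of input -> output (3, '')


Encoded: [(0, 'a'), (0, 'b'), (1, 'b'), (2, 'a'), (3, 'a'), (3, '')]


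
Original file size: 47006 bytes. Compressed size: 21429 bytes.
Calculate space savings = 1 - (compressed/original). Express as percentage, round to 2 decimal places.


ratio = compressed/original = 21429/47006 = 0.455878
savings = 1 - ratio = 1 - 0.455878 = 0.544122
as a percentage: 0.544122 * 100 = 54.41%

Space savings = 1 - 21429/47006 = 54.41%


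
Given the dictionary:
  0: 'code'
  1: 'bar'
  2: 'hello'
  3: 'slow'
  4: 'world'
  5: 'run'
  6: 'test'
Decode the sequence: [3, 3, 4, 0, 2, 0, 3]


Look up each index in the dictionary:
  3 -> 'slow'
  3 -> 'slow'
  4 -> 'world'
  0 -> 'code'
  2 -> 'hello'
  0 -> 'code'
  3 -> 'slow'

Decoded: "slow slow world code hello code slow"


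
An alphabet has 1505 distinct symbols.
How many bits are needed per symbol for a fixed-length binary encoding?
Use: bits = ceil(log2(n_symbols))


log2(1505) = 10.5555
Bracket: 2^10 = 1024 < 1505 <= 2^11 = 2048
So ceil(log2(1505)) = 11

bits = ceil(log2(1505)) = ceil(10.5555) = 11 bits


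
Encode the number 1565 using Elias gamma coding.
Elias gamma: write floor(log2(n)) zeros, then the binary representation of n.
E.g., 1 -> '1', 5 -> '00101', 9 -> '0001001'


num_bits = floor(log2(1565)) + 1 = 11
leading_zeros = num_bits - 1 = 10
binary(1565) = 11000011101

Elias gamma(1565) = '0000000000' + '11000011101' = 000000000011000011101 (21 bits)


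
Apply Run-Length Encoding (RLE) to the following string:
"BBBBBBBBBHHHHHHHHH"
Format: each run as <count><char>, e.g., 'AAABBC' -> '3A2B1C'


Scanning runs left to right:
  i=0: run of 'B' x 9 -> '9B'
  i=9: run of 'H' x 9 -> '9H'

RLE = 9B9H


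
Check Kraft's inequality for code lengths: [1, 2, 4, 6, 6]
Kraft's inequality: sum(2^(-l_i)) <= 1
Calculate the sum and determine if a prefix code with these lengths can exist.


Sum = 2^(-1) + 2^(-2) + 2^(-4) + 2^(-6) + 2^(-6)
    = 0.5 + 0.25 + 0.0625 + 0.015625 + 0.015625
    = 54/64 = 0.84375
Since 0.84375 <= 1, Kraft's inequality IS satisfied.
A prefix code with these lengths CAN exist.

Kraft sum = 0.84375. Satisfied.


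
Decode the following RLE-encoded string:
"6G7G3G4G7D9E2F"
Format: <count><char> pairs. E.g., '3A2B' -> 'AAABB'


Expanding each <count><char> pair:
  6G -> 'GGGGGG'
  7G -> 'GGGGGGG'
  3G -> 'GGG'
  4G -> 'GGGG'
  7D -> 'DDDDDDD'
  9E -> 'EEEEEEEEE'
  2F -> 'FF'

Decoded = GGGGGGGGGGGGGGGGGGGGDDDDDDDEEEEEEEEEFF


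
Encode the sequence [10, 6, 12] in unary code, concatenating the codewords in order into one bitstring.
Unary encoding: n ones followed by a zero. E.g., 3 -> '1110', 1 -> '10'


Encode each number as n ones followed by a terminating 0:
  10 -> 11111111110 (11 bits)
  6 -> 1111110 (7 bits)
  12 -> 1111111111110 (13 bits)
Total length = 11 + 7 + 13 = 31 bits.

Unary([10, 6, 12]) = 1111111111011111101111111111110 (31 bits)


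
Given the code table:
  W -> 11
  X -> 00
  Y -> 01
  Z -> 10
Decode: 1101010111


Decoding:
11 -> W
01 -> Y
01 -> Y
01 -> Y
11 -> W


Result: WYYYW


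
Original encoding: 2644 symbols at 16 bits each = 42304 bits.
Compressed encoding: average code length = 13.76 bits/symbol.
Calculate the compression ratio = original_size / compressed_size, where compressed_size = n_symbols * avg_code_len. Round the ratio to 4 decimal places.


original_size = n_symbols * orig_bits = 2644 * 16 = 42304 bits
compressed_size = n_symbols * avg_code_len = 2644 * 13.76 = 36381.44 bits
ratio = original_size / compressed_size = 42304 / 36381.44 = 1.1628

Compression ratio = 1.1628


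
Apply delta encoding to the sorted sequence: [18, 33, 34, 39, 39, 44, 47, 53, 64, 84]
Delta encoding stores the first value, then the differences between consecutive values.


First value: 18
Deltas:
  33 - 18 = 15
  34 - 33 = 1
  39 - 34 = 5
  39 - 39 = 0
  44 - 39 = 5
  47 - 44 = 3
  53 - 47 = 6
  64 - 53 = 11
  84 - 64 = 20


Delta encoded: [18, 15, 1, 5, 0, 5, 3, 6, 11, 20]


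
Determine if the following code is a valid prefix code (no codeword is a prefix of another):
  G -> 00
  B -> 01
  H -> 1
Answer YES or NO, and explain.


Checking each pair (does one codeword prefix another?):
  G='00' vs B='01': no prefix
  G='00' vs H='1': no prefix
  B='01' vs G='00': no prefix
  B='01' vs H='1': no prefix
  H='1' vs G='00': no prefix
  H='1' vs B='01': no prefix
No violation found over all pairs.

YES -- this is a valid prefix code. No codeword is a prefix of any other codeword.


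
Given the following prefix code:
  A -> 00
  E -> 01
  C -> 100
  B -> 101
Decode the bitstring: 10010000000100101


Decoding step by step:
Bits 100 -> C
Bits 100 -> C
Bits 00 -> A
Bits 00 -> A
Bits 01 -> E
Bits 00 -> A
Bits 101 -> B


Decoded message: CCAAEAB


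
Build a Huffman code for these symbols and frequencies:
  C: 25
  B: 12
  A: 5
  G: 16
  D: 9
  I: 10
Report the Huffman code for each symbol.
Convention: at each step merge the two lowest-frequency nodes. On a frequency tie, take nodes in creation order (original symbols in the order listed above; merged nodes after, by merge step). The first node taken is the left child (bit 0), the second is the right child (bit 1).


Huffman tree construction:
Step 1: Merge A(5) + D(9) = 14
Step 2: Merge I(10) + B(12) = 22
Step 3: Merge (A+D)(14) + G(16) = 30
Step 4: Merge (I+B)(22) + C(25) = 47
Step 5: Merge ((A+D)+G)(30) + ((I+B)+C)(47) = 77
Read each symbol's code off the tree from the root (left child = 0, right child = 1).

Codes:
  C: 11 (length 2)
  B: 101 (length 3)
  A: 000 (length 3)
  G: 01 (length 2)
  D: 001 (length 3)
  I: 100 (length 3)
Average code length: 190/77 = 2.4675 bits/symbol


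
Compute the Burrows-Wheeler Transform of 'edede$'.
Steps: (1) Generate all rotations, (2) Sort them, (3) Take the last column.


Rotations (sorted):
  0: $edede -> last char: e
  1: de$ede -> last char: e
  2: dede$e -> last char: e
  3: e$eded -> last char: d
  4: ede$ed -> last char: d
  5: edede$ -> last char: $


BWT = eeedd$


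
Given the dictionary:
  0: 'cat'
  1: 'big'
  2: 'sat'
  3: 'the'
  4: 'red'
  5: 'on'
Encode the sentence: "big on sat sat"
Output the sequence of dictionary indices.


Look up each word in the dictionary:
  'big' -> 1
  'on' -> 5
  'sat' -> 2
  'sat' -> 2

Encoded: [1, 5, 2, 2]


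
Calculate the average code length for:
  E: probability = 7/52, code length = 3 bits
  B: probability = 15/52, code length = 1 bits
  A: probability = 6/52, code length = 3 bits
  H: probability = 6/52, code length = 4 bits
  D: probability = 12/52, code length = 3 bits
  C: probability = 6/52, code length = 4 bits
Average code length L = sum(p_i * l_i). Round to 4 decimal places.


Weighted contributions p_i * l_i:
  E: (7/52) * 3 = 21/52
  B: (15/52) * 1 = 15/52
  A: (6/52) * 3 = 18/52
  H: (6/52) * 4 = 24/52
  D: (12/52) * 3 = 36/52
  C: (6/52) * 4 = 24/52
Sum = (21 + 15 + 18 + 24 + 36 + 24)/52 = 138/52

L = 138/52 = 2.6538 bits/symbol


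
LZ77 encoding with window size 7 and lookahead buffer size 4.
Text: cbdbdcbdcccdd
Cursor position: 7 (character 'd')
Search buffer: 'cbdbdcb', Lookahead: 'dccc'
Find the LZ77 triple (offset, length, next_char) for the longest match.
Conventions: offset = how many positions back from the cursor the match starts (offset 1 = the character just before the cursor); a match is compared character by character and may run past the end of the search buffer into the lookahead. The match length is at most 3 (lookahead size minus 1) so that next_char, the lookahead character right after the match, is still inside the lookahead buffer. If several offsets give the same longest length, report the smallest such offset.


Try each offset into the search buffer:
  offset=1 (pos 6, char 'b'): match length 0
  offset=2 (pos 5, char 'c'): match length 0
  offset=3 (pos 4, char 'd'): match length 2
  offset=4 (pos 3, char 'b'): match length 0
  offset=5 (pos 2, char 'd'): match length 1
  offset=6 (pos 1, char 'b'): match length 0
  offset=7 (pos 0, char 'c'): match length 0
Longest match has length 2 at offset 3.
next_char = character at position 7 + 2 = 9 -> 'c'

Best match: offset=3, length=2 (matching 'dc' starting at position 4)
LZ77 triple: (3, 2, 'c')


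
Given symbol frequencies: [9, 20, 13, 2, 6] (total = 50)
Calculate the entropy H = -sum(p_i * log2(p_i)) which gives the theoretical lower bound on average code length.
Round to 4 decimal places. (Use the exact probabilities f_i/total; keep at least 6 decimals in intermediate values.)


Per-symbol terms -p_i * log2(p_i) with p_i = f_i/50:
  p = 9/50 = 0.180000: log2(p) = -2.473931, -p*log2(p) = 0.445308
  p = 20/50 = 0.400000: log2(p) = -1.321928, -p*log2(p) = 0.528771
  p = 13/50 = 0.260000: log2(p) = -1.943416, -p*log2(p) = 0.505288
  p = 2/50 = 0.040000: log2(p) = -4.643856, -p*log2(p) = 0.185754
  p = 6/50 = 0.120000: log2(p) = -3.058894, -p*log2(p) = 0.367067
H = 0.445308 + 0.528771 + 0.505288 + 0.185754 + 0.367067 = 2.032188

H = 2.0322 bits/symbol


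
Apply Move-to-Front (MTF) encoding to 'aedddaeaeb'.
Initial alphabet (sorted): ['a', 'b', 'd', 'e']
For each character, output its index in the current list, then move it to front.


MTF encoding:
'a': index 0 in ['a', 'b', 'd', 'e'] -> ['a', 'b', 'd', 'e']
'e': index 3 in ['a', 'b', 'd', 'e'] -> ['e', 'a', 'b', 'd']
'd': index 3 in ['e', 'a', 'b', 'd'] -> ['d', 'e', 'a', 'b']
'd': index 0 in ['d', 'e', 'a', 'b'] -> ['d', 'e', 'a', 'b']
'd': index 0 in ['d', 'e', 'a', 'b'] -> ['d', 'e', 'a', 'b']
'a': index 2 in ['d', 'e', 'a', 'b'] -> ['a', 'd', 'e', 'b']
'e': index 2 in ['a', 'd', 'e', 'b'] -> ['e', 'a', 'd', 'b']
'a': index 1 in ['e', 'a', 'd', 'b'] -> ['a', 'e', 'd', 'b']
'e': index 1 in ['a', 'e', 'd', 'b'] -> ['e', 'a', 'd', 'b']
'b': index 3 in ['e', 'a', 'd', 'b'] -> ['b', 'e', 'a', 'd']


Output: [0, 3, 3, 0, 0, 2, 2, 1, 1, 3]


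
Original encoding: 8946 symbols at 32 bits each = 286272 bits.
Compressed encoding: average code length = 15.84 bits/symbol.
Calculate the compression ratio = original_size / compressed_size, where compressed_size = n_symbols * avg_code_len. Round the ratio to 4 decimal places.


original_size = n_symbols * orig_bits = 8946 * 32 = 286272 bits
compressed_size = n_symbols * avg_code_len = 8946 * 15.84 = 141704.64 bits
ratio = original_size / compressed_size = 286272 / 141704.64 = 2.0202

Compression ratio = 2.0202


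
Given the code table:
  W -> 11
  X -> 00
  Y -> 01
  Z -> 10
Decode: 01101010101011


Decoding:
01 -> Y
10 -> Z
10 -> Z
10 -> Z
10 -> Z
10 -> Z
11 -> W


Result: YZZZZZW


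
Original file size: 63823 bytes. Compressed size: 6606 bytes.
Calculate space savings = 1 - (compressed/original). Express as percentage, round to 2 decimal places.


ratio = compressed/original = 6606/63823 = 0.103505
savings = 1 - ratio = 1 - 0.103505 = 0.896495
as a percentage: 0.896495 * 100 = 89.65%

Space savings = 1 - 6606/63823 = 89.65%


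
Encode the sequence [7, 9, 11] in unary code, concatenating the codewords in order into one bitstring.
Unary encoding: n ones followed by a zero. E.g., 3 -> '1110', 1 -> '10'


Encode each number as n ones followed by a terminating 0:
  7 -> 11111110 (8 bits)
  9 -> 1111111110 (10 bits)
  11 -> 111111111110 (12 bits)
Total length = 8 + 10 + 12 = 30 bits.

Unary([7, 9, 11]) = 111111101111111110111111111110 (30 bits)


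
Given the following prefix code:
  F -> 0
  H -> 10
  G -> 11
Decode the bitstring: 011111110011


Decoding step by step:
Bits 0 -> F
Bits 11 -> G
Bits 11 -> G
Bits 11 -> G
Bits 10 -> H
Bits 0 -> F
Bits 11 -> G


Decoded message: FGGGHFG


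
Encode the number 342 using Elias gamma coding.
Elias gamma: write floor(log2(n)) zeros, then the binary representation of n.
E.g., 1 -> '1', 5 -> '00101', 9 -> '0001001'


num_bits = floor(log2(342)) + 1 = 9
leading_zeros = num_bits - 1 = 8
binary(342) = 101010110

Elias gamma(342) = '00000000' + '101010110' = 00000000101010110 (17 bits)


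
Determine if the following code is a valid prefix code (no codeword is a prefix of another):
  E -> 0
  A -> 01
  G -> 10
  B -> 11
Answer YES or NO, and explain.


Checking each pair (does one codeword prefix another?):
  E='0' vs A='01': prefix -- VIOLATION

NO -- this is NOT a valid prefix code. E (0) is a prefix of A (01).


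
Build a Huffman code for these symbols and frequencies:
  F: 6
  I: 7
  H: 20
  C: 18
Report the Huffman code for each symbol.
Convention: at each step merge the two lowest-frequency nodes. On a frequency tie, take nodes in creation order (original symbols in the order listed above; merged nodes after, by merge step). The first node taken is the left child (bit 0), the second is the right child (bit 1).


Huffman tree construction:
Step 1: Merge F(6) + I(7) = 13
Step 2: Merge (F+I)(13) + C(18) = 31
Step 3: Merge H(20) + ((F+I)+C)(31) = 51
Read each symbol's code off the tree from the root (left child = 0, right child = 1).

Codes:
  F: 100 (length 3)
  I: 101 (length 3)
  H: 0 (length 1)
  C: 11 (length 2)
Average code length: 95/51 = 1.8627 bits/symbol


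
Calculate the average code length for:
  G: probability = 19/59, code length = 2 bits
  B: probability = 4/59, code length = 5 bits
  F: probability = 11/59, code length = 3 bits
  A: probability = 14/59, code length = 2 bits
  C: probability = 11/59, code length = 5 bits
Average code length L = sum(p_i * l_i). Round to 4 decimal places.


Weighted contributions p_i * l_i:
  G: (19/59) * 2 = 38/59
  B: (4/59) * 5 = 20/59
  F: (11/59) * 3 = 33/59
  A: (14/59) * 2 = 28/59
  C: (11/59) * 5 = 55/59
Sum = (38 + 20 + 33 + 28 + 55)/59 = 174/59

L = 174/59 = 2.9492 bits/symbol


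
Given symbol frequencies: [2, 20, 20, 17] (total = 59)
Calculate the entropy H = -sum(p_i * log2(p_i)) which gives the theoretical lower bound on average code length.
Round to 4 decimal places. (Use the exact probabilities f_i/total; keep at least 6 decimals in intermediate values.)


Per-symbol terms -p_i * log2(p_i) with p_i = f_i/59:
  p = 2/59 = 0.033898: log2(p) = -4.882643, -p*log2(p) = 0.165513
  p = 20/59 = 0.338983: log2(p) = -1.560715, -p*log2(p) = 0.529056
  p = 20/59 = 0.338983: log2(p) = -1.560715, -p*log2(p) = 0.529056
  p = 17/59 = 0.288136: log2(p) = -1.795180, -p*log2(p) = 0.517255
H = 0.165513 + 0.529056 + 0.529056 + 0.517255 = 1.740880

H = 1.7409 bits/symbol


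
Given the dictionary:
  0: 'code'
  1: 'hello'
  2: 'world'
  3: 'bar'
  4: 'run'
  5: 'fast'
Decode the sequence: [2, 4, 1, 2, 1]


Look up each index in the dictionary:
  2 -> 'world'
  4 -> 'run'
  1 -> 'hello'
  2 -> 'world'
  1 -> 'hello'

Decoded: "world run hello world hello"


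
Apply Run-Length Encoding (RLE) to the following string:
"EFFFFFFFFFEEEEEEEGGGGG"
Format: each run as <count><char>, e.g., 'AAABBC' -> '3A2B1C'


Scanning runs left to right:
  i=0: run of 'E' x 1 -> '1E'
  i=1: run of 'F' x 9 -> '9F'
  i=10: run of 'E' x 7 -> '7E'
  i=17: run of 'G' x 5 -> '5G'

RLE = 1E9F7E5G


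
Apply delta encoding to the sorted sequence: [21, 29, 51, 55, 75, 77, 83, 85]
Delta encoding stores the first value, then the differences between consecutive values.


First value: 21
Deltas:
  29 - 21 = 8
  51 - 29 = 22
  55 - 51 = 4
  75 - 55 = 20
  77 - 75 = 2
  83 - 77 = 6
  85 - 83 = 2


Delta encoded: [21, 8, 22, 4, 20, 2, 6, 2]


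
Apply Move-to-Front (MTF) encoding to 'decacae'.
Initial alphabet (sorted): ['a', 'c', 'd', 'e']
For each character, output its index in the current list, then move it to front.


MTF encoding:
'd': index 2 in ['a', 'c', 'd', 'e'] -> ['d', 'a', 'c', 'e']
'e': index 3 in ['d', 'a', 'c', 'e'] -> ['e', 'd', 'a', 'c']
'c': index 3 in ['e', 'd', 'a', 'c'] -> ['c', 'e', 'd', 'a']
'a': index 3 in ['c', 'e', 'd', 'a'] -> ['a', 'c', 'e', 'd']
'c': index 1 in ['a', 'c', 'e', 'd'] -> ['c', 'a', 'e', 'd']
'a': index 1 in ['c', 'a', 'e', 'd'] -> ['a', 'c', 'e', 'd']
'e': index 2 in ['a', 'c', 'e', 'd'] -> ['e', 'a', 'c', 'd']


Output: [2, 3, 3, 3, 1, 1, 2]


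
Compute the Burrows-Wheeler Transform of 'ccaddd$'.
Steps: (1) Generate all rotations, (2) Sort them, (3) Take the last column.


Rotations (sorted):
  0: $ccaddd -> last char: d
  1: addd$cc -> last char: c
  2: caddd$c -> last char: c
  3: ccaddd$ -> last char: $
  4: d$ccadd -> last char: d
  5: dd$ccad -> last char: d
  6: ddd$cca -> last char: a


BWT = dcc$dda


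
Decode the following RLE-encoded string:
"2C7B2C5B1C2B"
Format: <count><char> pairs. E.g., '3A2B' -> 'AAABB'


Expanding each <count><char> pair:
  2C -> 'CC'
  7B -> 'BBBBBBB'
  2C -> 'CC'
  5B -> 'BBBBB'
  1C -> 'C'
  2B -> 'BB'

Decoded = CCBBBBBBBCCBBBBBCBB


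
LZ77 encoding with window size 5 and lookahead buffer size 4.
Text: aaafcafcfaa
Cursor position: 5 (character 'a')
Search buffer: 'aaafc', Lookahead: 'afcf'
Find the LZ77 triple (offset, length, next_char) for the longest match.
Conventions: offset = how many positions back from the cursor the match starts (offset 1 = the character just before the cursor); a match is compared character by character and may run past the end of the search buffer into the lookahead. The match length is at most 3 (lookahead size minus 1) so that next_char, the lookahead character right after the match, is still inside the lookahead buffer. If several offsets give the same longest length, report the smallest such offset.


Try each offset into the search buffer:
  offset=1 (pos 4, char 'c'): match length 0
  offset=2 (pos 3, char 'f'): match length 0
  offset=3 (pos 2, char 'a'): match length 3
  offset=4 (pos 1, char 'a'): match length 1
  offset=5 (pos 0, char 'a'): match length 1
Longest match has length 3 at offset 3.
next_char = character at position 5 + 3 = 8 -> 'f'

Best match: offset=3, length=3 (matching 'afc' starting at position 2)
LZ77 triple: (3, 3, 'f')


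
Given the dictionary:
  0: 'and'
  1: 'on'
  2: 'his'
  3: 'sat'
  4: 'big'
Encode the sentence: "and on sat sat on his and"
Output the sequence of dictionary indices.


Look up each word in the dictionary:
  'and' -> 0
  'on' -> 1
  'sat' -> 3
  'sat' -> 3
  'on' -> 1
  'his' -> 2
  'and' -> 0

Encoded: [0, 1, 3, 3, 1, 2, 0]


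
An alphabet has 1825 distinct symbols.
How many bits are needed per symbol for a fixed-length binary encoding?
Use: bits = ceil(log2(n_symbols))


log2(1825) = 10.8337
Bracket: 2^10 = 1024 < 1825 <= 2^11 = 2048
So ceil(log2(1825)) = 11

bits = ceil(log2(1825)) = ceil(10.8337) = 11 bits


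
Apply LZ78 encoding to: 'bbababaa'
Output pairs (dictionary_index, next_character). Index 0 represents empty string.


LZ78 encoding steps:
Dictionary: {0: ''}
Step 1: w='' (idx 0), next='b' -> output (0, 'b'), add 'b' as idx 1
Step 2: w='b' (idx 1), next='a' -> output (1, 'a'), add 'ba' as idx 2
Step 3: w='ba' (idx 2), next='b' -> output (2, 'b'), add 'bab' as idx 3
Step 4: w='' (idx 0), next='a' -> output (0, 'a'), add 'a' as idx 4
Step 5: w='a' (idx 4), end of input -> output (4, '')


Encoded: [(0, 'b'), (1, 'a'), (2, 'b'), (0, 'a'), (4, '')]


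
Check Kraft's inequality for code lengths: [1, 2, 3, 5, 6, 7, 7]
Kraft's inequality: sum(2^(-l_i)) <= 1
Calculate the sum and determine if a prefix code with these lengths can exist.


Sum = 2^(-1) + 2^(-2) + 2^(-3) + 2^(-5) + 2^(-6) + 2^(-7) + 2^(-7)
    = 0.5 + 0.25 + 0.125 + 0.03125 + 0.015625 + 0.0078125 + 0.0078125
    = 120/128 = 0.9375
Since 0.9375 <= 1, Kraft's inequality IS satisfied.
A prefix code with these lengths CAN exist.

Kraft sum = 0.9375. Satisfied.


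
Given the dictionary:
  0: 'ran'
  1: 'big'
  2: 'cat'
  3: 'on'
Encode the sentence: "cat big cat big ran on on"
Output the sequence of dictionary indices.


Look up each word in the dictionary:
  'cat' -> 2
  'big' -> 1
  'cat' -> 2
  'big' -> 1
  'ran' -> 0
  'on' -> 3
  'on' -> 3

Encoded: [2, 1, 2, 1, 0, 3, 3]


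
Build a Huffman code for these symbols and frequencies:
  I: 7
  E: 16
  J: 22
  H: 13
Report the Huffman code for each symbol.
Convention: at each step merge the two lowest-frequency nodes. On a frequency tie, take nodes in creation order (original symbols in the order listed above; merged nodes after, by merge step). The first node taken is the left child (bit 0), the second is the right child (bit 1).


Huffman tree construction:
Step 1: Merge I(7) + H(13) = 20
Step 2: Merge E(16) + (I+H)(20) = 36
Step 3: Merge J(22) + (E+(I+H))(36) = 58
Read each symbol's code off the tree from the root (left child = 0, right child = 1).

Codes:
  I: 110 (length 3)
  E: 10 (length 2)
  J: 0 (length 1)
  H: 111 (length 3)
Average code length: 114/58 = 1.9655 bits/symbol


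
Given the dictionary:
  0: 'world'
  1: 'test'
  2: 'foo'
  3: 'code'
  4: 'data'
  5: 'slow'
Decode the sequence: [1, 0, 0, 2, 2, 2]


Look up each index in the dictionary:
  1 -> 'test'
  0 -> 'world'
  0 -> 'world'
  2 -> 'foo'
  2 -> 'foo'
  2 -> 'foo'

Decoded: "test world world foo foo foo"


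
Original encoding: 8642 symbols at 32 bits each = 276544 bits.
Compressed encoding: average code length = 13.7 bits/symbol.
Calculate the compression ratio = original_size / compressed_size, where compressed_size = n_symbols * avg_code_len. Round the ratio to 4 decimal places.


original_size = n_symbols * orig_bits = 8642 * 32 = 276544 bits
compressed_size = n_symbols * avg_code_len = 8642 * 13.7 = 118395.4 bits
ratio = original_size / compressed_size = 276544 / 118395.4 = 2.3358

Compression ratio = 2.3358


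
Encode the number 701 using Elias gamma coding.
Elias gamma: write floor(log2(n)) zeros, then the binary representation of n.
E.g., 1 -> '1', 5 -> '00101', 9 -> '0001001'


num_bits = floor(log2(701)) + 1 = 10
leading_zeros = num_bits - 1 = 9
binary(701) = 1010111101

Elias gamma(701) = '000000000' + '1010111101' = 0000000001010111101 (19 bits)


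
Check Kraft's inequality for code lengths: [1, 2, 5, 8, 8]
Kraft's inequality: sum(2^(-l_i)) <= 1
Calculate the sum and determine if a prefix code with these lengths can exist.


Sum = 2^(-1) + 2^(-2) + 2^(-5) + 2^(-8) + 2^(-8)
    = 0.5 + 0.25 + 0.03125 + 0.00390625 + 0.00390625
    = 202/256 = 0.7890625
Since 0.7890625 <= 1, Kraft's inequality IS satisfied.
A prefix code with these lengths CAN exist.

Kraft sum = 0.7890625. Satisfied.


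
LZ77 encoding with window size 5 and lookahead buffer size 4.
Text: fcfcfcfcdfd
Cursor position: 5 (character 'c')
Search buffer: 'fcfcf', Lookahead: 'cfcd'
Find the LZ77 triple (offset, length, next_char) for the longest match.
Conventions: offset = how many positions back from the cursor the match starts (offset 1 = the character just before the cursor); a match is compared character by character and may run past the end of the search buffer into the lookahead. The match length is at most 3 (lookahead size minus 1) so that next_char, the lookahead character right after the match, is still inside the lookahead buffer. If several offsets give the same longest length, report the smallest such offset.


Try each offset into the search buffer:
  offset=1 (pos 4, char 'f'): match length 0
  offset=2 (pos 3, char 'c'): match length 3
  offset=3 (pos 2, char 'f'): match length 0
  offset=4 (pos 1, char 'c'): match length 3
  offset=5 (pos 0, char 'f'): match length 0
Longest match has length 3, found at offsets 2, 4; take the smallest, offset 2.
next_char = character at position 5 + 3 = 8 -> 'd'

Best match: offset=2, length=3 (matching 'cfc' starting at position 3)
LZ77 triple: (2, 3, 'd')


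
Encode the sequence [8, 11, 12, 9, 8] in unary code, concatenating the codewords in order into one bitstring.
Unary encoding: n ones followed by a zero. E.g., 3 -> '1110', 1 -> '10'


Encode each number as n ones followed by a terminating 0:
  8 -> 111111110 (9 bits)
  11 -> 111111111110 (12 bits)
  12 -> 1111111111110 (13 bits)
  9 -> 1111111110 (10 bits)
  8 -> 111111110 (9 bits)
Total length = 9 + 12 + 13 + 10 + 9 = 53 bits.

Unary([8, 11, 12, 9, 8]) = 11111111011111111111011111111111101111111110111111110 (53 bits)


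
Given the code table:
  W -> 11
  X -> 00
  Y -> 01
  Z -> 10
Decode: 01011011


Decoding:
01 -> Y
01 -> Y
10 -> Z
11 -> W


Result: YYZW


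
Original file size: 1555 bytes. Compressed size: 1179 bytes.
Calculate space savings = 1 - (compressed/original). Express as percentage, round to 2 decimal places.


ratio = compressed/original = 1179/1555 = 0.758199
savings = 1 - ratio = 1 - 0.758199 = 0.241801
as a percentage: 0.241801 * 100 = 24.18%

Space savings = 1 - 1179/1555 = 24.18%


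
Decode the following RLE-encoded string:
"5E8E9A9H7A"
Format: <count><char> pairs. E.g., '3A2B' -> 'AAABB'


Expanding each <count><char> pair:
  5E -> 'EEEEE'
  8E -> 'EEEEEEEE'
  9A -> 'AAAAAAAAA'
  9H -> 'HHHHHHHHH'
  7A -> 'AAAAAAA'

Decoded = EEEEEEEEEEEEEAAAAAAAAAHHHHHHHHHAAAAAAA


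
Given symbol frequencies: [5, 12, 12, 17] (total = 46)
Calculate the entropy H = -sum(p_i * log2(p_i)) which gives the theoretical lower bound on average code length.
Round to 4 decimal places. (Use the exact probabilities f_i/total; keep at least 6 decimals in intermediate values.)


Per-symbol terms -p_i * log2(p_i) with p_i = f_i/46:
  p = 5/46 = 0.108696: log2(p) = -3.201634, -p*log2(p) = 0.348004
  p = 12/46 = 0.260870: log2(p) = -1.938599, -p*log2(p) = 0.505722
  p = 12/46 = 0.260870: log2(p) = -1.938599, -p*log2(p) = 0.505722
  p = 17/46 = 0.369565: log2(p) = -1.436099, -p*log2(p) = 0.530732
H = 0.348004 + 0.505722 + 0.505722 + 0.530732 = 1.890180

H = 1.8902 bits/symbol


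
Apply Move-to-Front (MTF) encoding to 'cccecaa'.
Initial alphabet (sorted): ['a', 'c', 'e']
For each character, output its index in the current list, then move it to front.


MTF encoding:
'c': index 1 in ['a', 'c', 'e'] -> ['c', 'a', 'e']
'c': index 0 in ['c', 'a', 'e'] -> ['c', 'a', 'e']
'c': index 0 in ['c', 'a', 'e'] -> ['c', 'a', 'e']
'e': index 2 in ['c', 'a', 'e'] -> ['e', 'c', 'a']
'c': index 1 in ['e', 'c', 'a'] -> ['c', 'e', 'a']
'a': index 2 in ['c', 'e', 'a'] -> ['a', 'c', 'e']
'a': index 0 in ['a', 'c', 'e'] -> ['a', 'c', 'e']


Output: [1, 0, 0, 2, 1, 2, 0]


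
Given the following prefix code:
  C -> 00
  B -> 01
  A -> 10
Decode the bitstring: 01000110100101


Decoding step by step:
Bits 01 -> B
Bits 00 -> C
Bits 01 -> B
Bits 10 -> A
Bits 10 -> A
Bits 01 -> B
Bits 01 -> B


Decoded message: BCBAABB


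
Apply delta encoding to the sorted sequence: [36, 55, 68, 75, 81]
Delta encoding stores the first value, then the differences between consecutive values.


First value: 36
Deltas:
  55 - 36 = 19
  68 - 55 = 13
  75 - 68 = 7
  81 - 75 = 6


Delta encoded: [36, 19, 13, 7, 6]


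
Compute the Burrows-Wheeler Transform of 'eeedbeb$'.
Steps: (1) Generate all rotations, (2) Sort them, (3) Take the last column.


Rotations (sorted):
  0: $eeedbeb -> last char: b
  1: b$eeedbe -> last char: e
  2: beb$eeed -> last char: d
  3: dbeb$eee -> last char: e
  4: eb$eeedb -> last char: b
  5: edbeb$ee -> last char: e
  6: eedbeb$e -> last char: e
  7: eeedbeb$ -> last char: $


BWT = bedebee$


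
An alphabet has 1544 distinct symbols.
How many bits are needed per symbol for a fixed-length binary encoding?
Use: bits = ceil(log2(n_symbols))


log2(1544) = 10.5925
Bracket: 2^10 = 1024 < 1544 <= 2^11 = 2048
So ceil(log2(1544)) = 11

bits = ceil(log2(1544)) = ceil(10.5925) = 11 bits


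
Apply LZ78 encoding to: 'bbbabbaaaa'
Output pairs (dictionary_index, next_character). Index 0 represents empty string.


LZ78 encoding steps:
Dictionary: {0: ''}
Step 1: w='' (idx 0), next='b' -> output (0, 'b'), add 'b' as idx 1
Step 2: w='b' (idx 1), next='b' -> output (1, 'b'), add 'bb' as idx 2
Step 3: w='' (idx 0), next='a' -> output (0, 'a'), add 'a' as idx 3
Step 4: w='bb' (idx 2), next='a' -> output (2, 'a'), add 'bba' as idx 4
Step 5: w='a' (idx 3), next='a' -> output (3, 'a'), add 'aa' as idx 5
Step 6: w='a' (idx 3), end of input -> output (3, '')


Encoded: [(0, 'b'), (1, 'b'), (0, 'a'), (2, 'a'), (3, 'a'), (3, '')]


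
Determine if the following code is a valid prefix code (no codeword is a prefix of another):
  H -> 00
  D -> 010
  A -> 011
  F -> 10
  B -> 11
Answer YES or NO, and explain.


Checking each pair (does one codeword prefix another?):
  H='00' vs D='010': no prefix
  H='00' vs A='011': no prefix
  H='00' vs F='10': no prefix
  H='00' vs B='11': no prefix
  D='010' vs H='00': no prefix
  D='010' vs A='011': no prefix
  D='010' vs F='10': no prefix
  D='010' vs B='11': no prefix
  A='011' vs H='00': no prefix
  A='011' vs D='010': no prefix
  A='011' vs F='10': no prefix
  A='011' vs B='11': no prefix
  F='10' vs H='00': no prefix
  F='10' vs D='010': no prefix
  F='10' vs A='011': no prefix
  F='10' vs B='11': no prefix
  B='11' vs H='00': no prefix
  B='11' vs D='010': no prefix
  B='11' vs A='011': no prefix
  B='11' vs F='10': no prefix
No violation found over all pairs.

YES -- this is a valid prefix code. No codeword is a prefix of any other codeword.


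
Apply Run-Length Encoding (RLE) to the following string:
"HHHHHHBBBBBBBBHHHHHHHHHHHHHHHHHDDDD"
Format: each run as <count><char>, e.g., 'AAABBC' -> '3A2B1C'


Scanning runs left to right:
  i=0: run of 'H' x 6 -> '6H'
  i=6: run of 'B' x 8 -> '8B'
  i=14: run of 'H' x 17 -> '17H'
  i=31: run of 'D' x 4 -> '4D'

RLE = 6H8B17H4D


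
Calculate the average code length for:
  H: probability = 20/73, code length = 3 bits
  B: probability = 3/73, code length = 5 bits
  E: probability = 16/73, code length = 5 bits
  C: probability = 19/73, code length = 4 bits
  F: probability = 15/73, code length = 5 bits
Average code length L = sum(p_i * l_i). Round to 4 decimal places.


Weighted contributions p_i * l_i:
  H: (20/73) * 3 = 60/73
  B: (3/73) * 5 = 15/73
  E: (16/73) * 5 = 80/73
  C: (19/73) * 4 = 76/73
  F: (15/73) * 5 = 75/73
Sum = (60 + 15 + 80 + 76 + 75)/73 = 306/73

L = 306/73 = 4.1918 bits/symbol


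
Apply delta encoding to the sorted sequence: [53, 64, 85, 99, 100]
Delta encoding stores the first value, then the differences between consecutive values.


First value: 53
Deltas:
  64 - 53 = 11
  85 - 64 = 21
  99 - 85 = 14
  100 - 99 = 1


Delta encoded: [53, 11, 21, 14, 1]


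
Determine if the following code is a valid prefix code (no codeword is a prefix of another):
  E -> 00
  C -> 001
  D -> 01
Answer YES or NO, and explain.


Checking each pair (does one codeword prefix another?):
  E='00' vs C='001': prefix -- VIOLATION

NO -- this is NOT a valid prefix code. E (00) is a prefix of C (001).


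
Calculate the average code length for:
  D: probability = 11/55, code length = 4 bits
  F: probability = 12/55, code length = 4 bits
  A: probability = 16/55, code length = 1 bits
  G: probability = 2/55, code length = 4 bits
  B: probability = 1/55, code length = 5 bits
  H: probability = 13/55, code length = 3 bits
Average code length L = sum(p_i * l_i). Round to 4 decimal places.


Weighted contributions p_i * l_i:
  D: (11/55) * 4 = 44/55
  F: (12/55) * 4 = 48/55
  A: (16/55) * 1 = 16/55
  G: (2/55) * 4 = 8/55
  B: (1/55) * 5 = 5/55
  H: (13/55) * 3 = 39/55
Sum = (44 + 48 + 16 + 8 + 5 + 39)/55 = 160/55

L = 160/55 = 2.9091 bits/symbol


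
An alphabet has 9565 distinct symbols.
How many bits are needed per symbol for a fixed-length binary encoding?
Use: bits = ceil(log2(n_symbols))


log2(9565) = 13.2235
Bracket: 2^13 = 8192 < 9565 <= 2^14 = 16384
So ceil(log2(9565)) = 14

bits = ceil(log2(9565)) = ceil(13.2235) = 14 bits


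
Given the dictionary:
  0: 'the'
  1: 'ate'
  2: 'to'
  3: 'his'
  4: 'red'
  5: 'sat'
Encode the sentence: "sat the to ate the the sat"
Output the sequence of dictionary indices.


Look up each word in the dictionary:
  'sat' -> 5
  'the' -> 0
  'to' -> 2
  'ate' -> 1
  'the' -> 0
  'the' -> 0
  'sat' -> 5

Encoded: [5, 0, 2, 1, 0, 0, 5]


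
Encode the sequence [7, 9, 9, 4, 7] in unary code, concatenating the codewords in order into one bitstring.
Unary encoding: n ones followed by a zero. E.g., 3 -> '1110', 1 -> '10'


Encode each number as n ones followed by a terminating 0:
  7 -> 11111110 (8 bits)
  9 -> 1111111110 (10 bits)
  9 -> 1111111110 (10 bits)
  4 -> 11110 (5 bits)
  7 -> 11111110 (8 bits)
Total length = 8 + 10 + 10 + 5 + 8 = 41 bits.

Unary([7, 9, 9, 4, 7]) = 11111110111111111011111111101111011111110 (41 bits)


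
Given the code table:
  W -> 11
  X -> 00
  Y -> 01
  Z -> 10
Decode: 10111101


Decoding:
10 -> Z
11 -> W
11 -> W
01 -> Y


Result: ZWWY


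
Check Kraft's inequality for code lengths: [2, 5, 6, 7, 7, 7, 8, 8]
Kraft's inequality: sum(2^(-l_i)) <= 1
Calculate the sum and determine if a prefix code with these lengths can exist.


Sum = 2^(-2) + 2^(-5) + 2^(-6) + 2^(-7) + 2^(-7) + 2^(-7) + 2^(-8) + 2^(-8)
    = 0.25 + 0.03125 + 0.015625 + 0.0078125 + 0.0078125 + 0.0078125 + 0.00390625 + 0.00390625
    = 84/256 = 0.328125
Since 0.328125 <= 1, Kraft's inequality IS satisfied.
A prefix code with these lengths CAN exist.

Kraft sum = 0.328125. Satisfied.


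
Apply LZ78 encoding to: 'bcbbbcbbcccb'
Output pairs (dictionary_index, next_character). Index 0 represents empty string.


LZ78 encoding steps:
Dictionary: {0: ''}
Step 1: w='' (idx 0), next='b' -> output (0, 'b'), add 'b' as idx 1
Step 2: w='' (idx 0), next='c' -> output (0, 'c'), add 'c' as idx 2
Step 3: w='b' (idx 1), next='b' -> output (1, 'b'), add 'bb' as idx 3
Step 4: w='b' (idx 1), next='c' -> output (1, 'c'), add 'bc' as idx 4
Step 5: w='bb' (idx 3), next='c' -> output (3, 'c'), add 'bbc' as idx 5
Step 6: w='c' (idx 2), next='c' -> output (2, 'c'), add 'cc' as idx 6
Step 7: w='b' (idx 1), end of input -> output (1, '')


Encoded: [(0, 'b'), (0, 'c'), (1, 'b'), (1, 'c'), (3, 'c'), (2, 'c'), (1, '')]


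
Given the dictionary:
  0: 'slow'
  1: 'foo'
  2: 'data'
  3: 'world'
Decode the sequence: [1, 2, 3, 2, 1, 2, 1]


Look up each index in the dictionary:
  1 -> 'foo'
  2 -> 'data'
  3 -> 'world'
  2 -> 'data'
  1 -> 'foo'
  2 -> 'data'
  1 -> 'foo'

Decoded: "foo data world data foo data foo"


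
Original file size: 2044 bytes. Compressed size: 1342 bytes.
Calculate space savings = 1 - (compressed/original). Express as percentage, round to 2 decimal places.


ratio = compressed/original = 1342/2044 = 0.656556
savings = 1 - ratio = 1 - 0.656556 = 0.343444
as a percentage: 0.343444 * 100 = 34.34%

Space savings = 1 - 1342/2044 = 34.34%


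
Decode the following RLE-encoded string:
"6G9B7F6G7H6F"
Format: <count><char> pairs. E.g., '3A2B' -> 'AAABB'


Expanding each <count><char> pair:
  6G -> 'GGGGGG'
  9B -> 'BBBBBBBBB'
  7F -> 'FFFFFFF'
  6G -> 'GGGGGG'
  7H -> 'HHHHHHH'
  6F -> 'FFFFFF'

Decoded = GGGGGGBBBBBBBBBFFFFFFFGGGGGGHHHHHHHFFFFFF


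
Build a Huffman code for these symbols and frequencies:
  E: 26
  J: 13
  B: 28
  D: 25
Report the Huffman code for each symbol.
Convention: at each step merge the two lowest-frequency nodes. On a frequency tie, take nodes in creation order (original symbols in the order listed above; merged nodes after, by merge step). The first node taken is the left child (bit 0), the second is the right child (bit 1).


Huffman tree construction:
Step 1: Merge J(13) + D(25) = 38
Step 2: Merge E(26) + B(28) = 54
Step 3: Merge (J+D)(38) + (E+B)(54) = 92
Read each symbol's code off the tree from the root (left child = 0, right child = 1).

Codes:
  E: 10 (length 2)
  J: 00 (length 2)
  B: 11 (length 2)
  D: 01 (length 2)
Average code length: 184/92 = 2.0000 bits/symbol


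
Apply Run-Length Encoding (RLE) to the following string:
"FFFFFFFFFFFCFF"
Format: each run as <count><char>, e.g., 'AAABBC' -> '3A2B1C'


Scanning runs left to right:
  i=0: run of 'F' x 11 -> '11F'
  i=11: run of 'C' x 1 -> '1C'
  i=12: run of 'F' x 2 -> '2F'

RLE = 11F1C2F


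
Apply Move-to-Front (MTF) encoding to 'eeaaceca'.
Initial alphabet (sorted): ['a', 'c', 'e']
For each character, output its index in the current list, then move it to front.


MTF encoding:
'e': index 2 in ['a', 'c', 'e'] -> ['e', 'a', 'c']
'e': index 0 in ['e', 'a', 'c'] -> ['e', 'a', 'c']
'a': index 1 in ['e', 'a', 'c'] -> ['a', 'e', 'c']
'a': index 0 in ['a', 'e', 'c'] -> ['a', 'e', 'c']
'c': index 2 in ['a', 'e', 'c'] -> ['c', 'a', 'e']
'e': index 2 in ['c', 'a', 'e'] -> ['e', 'c', 'a']
'c': index 1 in ['e', 'c', 'a'] -> ['c', 'e', 'a']
'a': index 2 in ['c', 'e', 'a'] -> ['a', 'c', 'e']


Output: [2, 0, 1, 0, 2, 2, 1, 2]


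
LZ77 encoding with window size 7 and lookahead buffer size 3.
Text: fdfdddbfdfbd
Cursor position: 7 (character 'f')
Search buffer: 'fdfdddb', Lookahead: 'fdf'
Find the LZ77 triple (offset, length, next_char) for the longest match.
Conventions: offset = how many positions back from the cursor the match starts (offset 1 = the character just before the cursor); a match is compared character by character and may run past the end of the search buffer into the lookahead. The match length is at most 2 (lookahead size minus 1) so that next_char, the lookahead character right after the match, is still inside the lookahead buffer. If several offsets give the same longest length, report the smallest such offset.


Try each offset into the search buffer:
  offset=1 (pos 6, char 'b'): match length 0
  offset=2 (pos 5, char 'd'): match length 0
  offset=3 (pos 4, char 'd'): match length 0
  offset=4 (pos 3, char 'd'): match length 0
  offset=5 (pos 2, char 'f'): match length 2
  offset=6 (pos 1, char 'd'): match length 0
  offset=7 (pos 0, char 'f'): match length 2
Longest match has length 2, found at offsets 5, 7; take the smallest, offset 5.
next_char = character at position 7 + 2 = 9 -> 'f'

Best match: offset=5, length=2 (matching 'fd' starting at position 2)
LZ77 triple: (5, 2, 'f')


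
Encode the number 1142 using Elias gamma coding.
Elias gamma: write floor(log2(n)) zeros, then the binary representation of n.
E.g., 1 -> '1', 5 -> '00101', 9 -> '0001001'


num_bits = floor(log2(1142)) + 1 = 11
leading_zeros = num_bits - 1 = 10
binary(1142) = 10001110110

Elias gamma(1142) = '0000000000' + '10001110110' = 000000000010001110110 (21 bits)


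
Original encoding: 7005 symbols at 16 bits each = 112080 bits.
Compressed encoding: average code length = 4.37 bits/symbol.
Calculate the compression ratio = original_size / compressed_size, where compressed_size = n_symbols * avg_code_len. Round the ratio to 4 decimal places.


original_size = n_symbols * orig_bits = 7005 * 16 = 112080 bits
compressed_size = n_symbols * avg_code_len = 7005 * 4.37 = 30611.85 bits
ratio = original_size / compressed_size = 112080 / 30611.85 = 3.6613

Compression ratio = 3.6613


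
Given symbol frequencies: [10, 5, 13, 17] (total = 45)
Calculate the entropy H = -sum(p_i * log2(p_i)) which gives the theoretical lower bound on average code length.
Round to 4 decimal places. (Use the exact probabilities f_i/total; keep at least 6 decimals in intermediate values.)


Per-symbol terms -p_i * log2(p_i) with p_i = f_i/45:
  p = 10/45 = 0.222222: log2(p) = -2.169925, -p*log2(p) = 0.482206
  p = 5/45 = 0.111111: log2(p) = -3.169925, -p*log2(p) = 0.352214
  p = 13/45 = 0.288889: log2(p) = -1.791413, -p*log2(p) = 0.517519
  p = 17/45 = 0.377778: log2(p) = -1.404390, -p*log2(p) = 0.530547
H = 0.482206 + 0.352214 + 0.517519 + 0.530547 = 1.882486

H = 1.8825 bits/symbol


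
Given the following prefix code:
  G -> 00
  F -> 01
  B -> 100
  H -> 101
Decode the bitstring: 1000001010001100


Decoding step by step:
Bits 100 -> B
Bits 00 -> G
Bits 01 -> F
Bits 01 -> F
Bits 00 -> G
Bits 01 -> F
Bits 100 -> B


Decoded message: BGFFGFB


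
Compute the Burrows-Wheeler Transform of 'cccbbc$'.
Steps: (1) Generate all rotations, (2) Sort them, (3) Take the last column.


Rotations (sorted):
  0: $cccbbc -> last char: c
  1: bbc$ccc -> last char: c
  2: bc$cccb -> last char: b
  3: c$cccbb -> last char: b
  4: cbbc$cc -> last char: c
  5: ccbbc$c -> last char: c
  6: cccbbc$ -> last char: $


BWT = ccbbcc$
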